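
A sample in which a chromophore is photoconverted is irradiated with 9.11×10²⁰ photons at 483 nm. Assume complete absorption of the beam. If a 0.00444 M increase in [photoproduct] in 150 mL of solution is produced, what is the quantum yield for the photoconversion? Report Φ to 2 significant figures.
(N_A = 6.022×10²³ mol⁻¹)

Φ = 0.44

Product: (0.00444 M)(0.15 L) = 6.660×10⁻⁴ mol.
Moles of photons: 9.11×10²⁰ / 6.022×10²³ = 0.001513 mol.
Φ = 6.660×10⁻⁴ mol / 0.001513 mol photons = 0.44.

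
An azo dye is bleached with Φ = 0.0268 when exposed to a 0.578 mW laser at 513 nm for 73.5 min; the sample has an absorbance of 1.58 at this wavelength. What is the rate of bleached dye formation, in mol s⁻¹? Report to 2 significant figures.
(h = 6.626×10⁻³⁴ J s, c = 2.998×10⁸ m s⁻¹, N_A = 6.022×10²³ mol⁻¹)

6.5×10⁻¹¹ mol s⁻¹

Photon energy at 513 nm: hc/λ = (6.626×10⁻³⁴)(2.998×10⁸)/(513×10⁻⁹) = 3.872×10⁻¹⁹ J.
Energy delivered: (0.578 mW)(4410 s) = 2.549 J.
Photons incident: 2.549 / 3.872×10⁻¹⁹ = 6.583×10¹⁸, i.e. 6.583×10¹⁸/6.022×10²³ = 1.093×10⁻⁵ mol.
Fraction absorbed: 1 − 10^(−1.58) = 0.9737.
Photons absorbed: 0.9737 × 1.093×10⁻⁵ = 1.064×10⁻⁵ mol.
Product formed: 0.0268 × 1.064×10⁻⁵ = 2.852×10⁻⁷ mol.
Rate: 2.852×10⁻⁷ / 4410 s = 6.5×10⁻¹¹ mol s⁻¹.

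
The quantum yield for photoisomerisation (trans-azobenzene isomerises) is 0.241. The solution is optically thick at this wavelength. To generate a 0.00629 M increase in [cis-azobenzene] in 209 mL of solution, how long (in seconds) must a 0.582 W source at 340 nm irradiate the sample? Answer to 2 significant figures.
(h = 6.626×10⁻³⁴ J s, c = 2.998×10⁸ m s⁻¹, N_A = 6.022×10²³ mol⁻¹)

t ≈ 3300 s

Product: (0.00629 M)(0.209 L) = 0.001315 mol.
Photons that must be absorbed: 0.001315 / 0.241 = 0.005456 mol.
Photon energy: hc/λ = 5.843×10⁻¹⁹ J; per mole, 3.519×10⁵ J mol⁻¹.
Energy required: 0.005456 × 3.519×10⁵ = 1920 J.
Time: 1920 J / 0.582 W = 3300 s.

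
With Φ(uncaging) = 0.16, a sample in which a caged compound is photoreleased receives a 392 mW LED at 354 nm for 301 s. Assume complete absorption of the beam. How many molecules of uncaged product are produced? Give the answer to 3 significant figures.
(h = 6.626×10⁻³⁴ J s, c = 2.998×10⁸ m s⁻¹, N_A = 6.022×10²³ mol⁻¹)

3.36×10¹⁹ molecules

Photon energy at 354 nm: hc/λ = (6.626×10⁻³⁴)(2.998×10⁸)/(354×10⁻⁹) = 5.612×10⁻¹⁹ J.
Energy delivered: (392 mW)(301 s) = 118.0 J.
Photons incident: 118.0 / 5.612×10⁻¹⁹ = 2.103×10²⁰, i.e. 2.103×10²⁰/6.022×10²³ = 3.492×10⁻⁴ mol.
Product: Φ × n_abs = 0.16 × 3.492×10⁻⁴ = 5.587×10⁻⁵ mol.
As a count: 5.587×10⁻⁵ × 6.022×10²³ = 3.36×10¹⁹.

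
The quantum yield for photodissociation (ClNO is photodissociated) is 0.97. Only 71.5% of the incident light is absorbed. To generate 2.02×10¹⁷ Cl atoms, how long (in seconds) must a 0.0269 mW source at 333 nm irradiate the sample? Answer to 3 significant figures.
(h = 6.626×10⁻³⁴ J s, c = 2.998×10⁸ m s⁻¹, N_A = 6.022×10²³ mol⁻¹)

Product: 2.02×10¹⁷ / 6.022×10²³ = 3.354×10⁻⁷ mol.
Photons that must be absorbed: 3.354×10⁻⁷ / 0.97 = 3.458×10⁻⁷ mol.
Incident photons needed: 3.458×10⁻⁷ / 0.715 = 4.836×10⁻⁷ mol.
Photon energy: hc/λ = 5.965×10⁻¹⁹ J; per mole, 3.592×10⁵ J mol⁻¹.
Energy required: 4.836×10⁻⁷ × 3.592×10⁵ = 0.1737 J.
Time: 0.1737 J / 2.69e-05 W = 6460 s.

t ≈ 6460 s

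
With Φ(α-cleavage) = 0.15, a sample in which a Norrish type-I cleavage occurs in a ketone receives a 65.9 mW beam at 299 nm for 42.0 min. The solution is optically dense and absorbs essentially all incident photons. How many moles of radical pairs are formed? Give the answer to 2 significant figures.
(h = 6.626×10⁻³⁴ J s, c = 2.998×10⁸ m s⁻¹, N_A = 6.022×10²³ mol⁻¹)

Photon energy at 299 nm: hc/λ = (6.626×10⁻³⁴)(2.998×10⁸)/(299×10⁻⁹) = 6.644×10⁻¹⁹ J.
Energy delivered: (65.9 mW)(2520 s) = 166.1 J.
Photons incident: 166.1 / 6.644×10⁻¹⁹ = 2.500×10²⁰, i.e. 2.500×10²⁰/6.022×10²³ = 4.151×10⁻⁴ mol.
Product: Φ × n_abs = 0.15 × 4.151×10⁻⁴ = 6.227×10⁻⁵ mol.

6.2×10⁻⁵ mol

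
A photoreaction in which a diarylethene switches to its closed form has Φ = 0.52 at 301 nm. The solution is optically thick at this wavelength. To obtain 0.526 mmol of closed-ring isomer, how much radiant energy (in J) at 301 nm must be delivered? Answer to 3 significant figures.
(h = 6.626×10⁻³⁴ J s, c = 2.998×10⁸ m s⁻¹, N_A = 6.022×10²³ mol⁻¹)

402 J

Product: 0.526 mmol = 5.26×10⁻⁴ mol.
Photons that must be absorbed: 5.26×10⁻⁴ / 0.52 = 0.001012 mol.
Photon energy: hc/λ = 6.600×10⁻¹⁹ J; per mole, 3.975×10⁵ J mol⁻¹.
Energy required: 0.001012 × 3.975×10⁵ = 402 J.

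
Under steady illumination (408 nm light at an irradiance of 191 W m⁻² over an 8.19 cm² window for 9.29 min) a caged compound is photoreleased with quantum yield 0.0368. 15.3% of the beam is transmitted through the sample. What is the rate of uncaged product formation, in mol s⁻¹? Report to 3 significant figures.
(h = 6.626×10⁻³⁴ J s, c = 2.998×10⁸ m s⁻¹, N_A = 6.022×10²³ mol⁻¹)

1.66×10⁻⁸ mol s⁻¹

Photon energy at 408 nm: hc/λ = (6.626×10⁻³⁴)(2.998×10⁸)/(408×10⁻⁹) = 4.869×10⁻¹⁹ J.
Energy delivered: (191 W m⁻²)(8.19×10⁻⁴ m²)(557.4 s) = 87.19 J.
Photons incident: 87.19 / 4.869×10⁻¹⁹ = 1.791×10²⁰, i.e. 1.791×10²⁰/6.022×10²³ = 2.974×10⁻⁴ mol.
Fraction absorbed: 1 − 15.3/100 = 0.8470.
Photons absorbed: 0.8470 × 2.974×10⁻⁴ = 2.519×10⁻⁴ mol.
Product formed: 0.0368 × 2.519×10⁻⁴ = 9.270×10⁻⁶ mol.
Rate: 9.270×10⁻⁶ / 557.4 s = 1.66×10⁻⁸ mol s⁻¹.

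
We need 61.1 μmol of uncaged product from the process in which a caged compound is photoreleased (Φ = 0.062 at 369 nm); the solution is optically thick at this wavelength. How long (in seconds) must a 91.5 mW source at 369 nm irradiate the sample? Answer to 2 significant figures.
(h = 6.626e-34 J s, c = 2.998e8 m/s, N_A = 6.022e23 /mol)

Product: 61.1 μmol = 6.11e-5 mol.
Photons that must be absorbed: 6.11e-5 / 0.062 = 9.855e-4 mol.
Photon energy: hc/λ = 5.383e-19 J; per mole, 3.242e5 J mol⁻¹.
Energy required: 9.855e-4 × 3.242e5 = 319.5 J.
Time: 319.5 J / 0.0915 W = 3500 s.

t ≈ 3500 s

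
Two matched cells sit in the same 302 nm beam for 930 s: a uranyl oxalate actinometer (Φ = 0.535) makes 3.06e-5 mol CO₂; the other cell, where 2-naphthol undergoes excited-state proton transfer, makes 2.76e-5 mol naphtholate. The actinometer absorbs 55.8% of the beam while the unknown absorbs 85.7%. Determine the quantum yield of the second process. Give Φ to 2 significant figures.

Photons absorbed by the actinometer: 3.06e-5 / 0.535 = 5.720e-5 mol.
Incident flux: 5.720e-5 / 0.558 = 1.025e-4 einstein.
Absorbed by unknown: 0.857 × 1.025e-4 = 8.784e-5 mol.
Φ(unknown) = 2.76e-5 / 8.784e-5 = 0.31.

Φ = 0.31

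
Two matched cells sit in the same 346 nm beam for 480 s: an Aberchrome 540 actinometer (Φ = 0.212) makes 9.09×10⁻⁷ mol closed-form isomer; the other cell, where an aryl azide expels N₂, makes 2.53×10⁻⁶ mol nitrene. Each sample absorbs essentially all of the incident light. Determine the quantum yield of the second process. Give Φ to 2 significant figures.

Φ = 0.59

Photons absorbed by the actinometer: 9.09×10⁻⁷ / 0.212 = 4.288×10⁻⁶ mol.
Φ(unknown) = 2.53×10⁻⁶ / 4.288×10⁻⁶ = 0.59.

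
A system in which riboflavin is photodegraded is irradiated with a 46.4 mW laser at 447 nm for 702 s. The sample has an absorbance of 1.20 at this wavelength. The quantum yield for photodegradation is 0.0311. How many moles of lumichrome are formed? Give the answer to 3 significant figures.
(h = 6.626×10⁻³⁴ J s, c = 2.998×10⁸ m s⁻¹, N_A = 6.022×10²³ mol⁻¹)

3.55×10⁻⁶ mol

Photon energy at 447 nm: hc/λ = (6.626×10⁻³⁴)(2.998×10⁸)/(447×10⁻⁹) = 4.444×10⁻¹⁹ J.
Energy delivered: (46.4 mW)(702 s) = 32.57 J.
Photons incident: 32.57 / 4.444×10⁻¹⁹ = 7.329×10¹⁹, i.e. 7.329×10¹⁹/6.022×10²³ = 1.217×10⁻⁴ mol.
Fraction absorbed: 1 − 10^(−1.20) = 0.9369.
Photons absorbed: 0.9369 × 1.217×10⁻⁴ = 1.140×10⁻⁴ mol.
Product: Φ × n_abs = 0.0311 × 1.140×10⁻⁴ = 3.545×10⁻⁶ mol.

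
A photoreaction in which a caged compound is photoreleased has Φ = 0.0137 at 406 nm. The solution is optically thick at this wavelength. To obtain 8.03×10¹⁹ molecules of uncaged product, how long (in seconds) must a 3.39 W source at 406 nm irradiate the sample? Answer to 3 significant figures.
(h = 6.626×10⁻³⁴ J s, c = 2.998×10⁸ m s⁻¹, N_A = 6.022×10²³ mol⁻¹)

t ≈ 846 s

Product: 8.03×10¹⁹ / 6.022×10²³ = 1.333×10⁻⁴ mol.
Photons that must be absorbed: 1.333×10⁻⁴ / 0.0137 = 0.009730 mol.
Photon energy: hc/λ = 4.893×10⁻¹⁹ J; per mole, 2.947×10⁵ J mol⁻¹.
Energy required: 0.009730 × 2.947×10⁵ = 2867 J.
Time: 2867 J / 3.39 W = 846 s.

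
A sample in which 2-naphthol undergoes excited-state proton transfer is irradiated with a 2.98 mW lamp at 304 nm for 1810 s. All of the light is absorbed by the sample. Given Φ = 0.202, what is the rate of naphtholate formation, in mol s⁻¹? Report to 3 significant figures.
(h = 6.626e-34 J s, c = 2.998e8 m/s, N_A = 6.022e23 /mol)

Photon energy at 304 nm: hc/λ = (6.626e-34)(2.998e8)/(304e-9) = 6.534e-19 J.
Energy delivered: (2.98 mW)(1810 s) = 5.394 J.
Photons incident: 5.394 / 6.534e-19 = 8.255e18, i.e. 8.255e18/6.022e23 = 1.371e-5 mol.
Product formed: 0.202 × 1.371e-5 = 2.769e-6 mol.
Rate: 2.769e-6 / 1810 s = 1.53e-9 mol s⁻¹.

1.53e-9 mol s⁻¹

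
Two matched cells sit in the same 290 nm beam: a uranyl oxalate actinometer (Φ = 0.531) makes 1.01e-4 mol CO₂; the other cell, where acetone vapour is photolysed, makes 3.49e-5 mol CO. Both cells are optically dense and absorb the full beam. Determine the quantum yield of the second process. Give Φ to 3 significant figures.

Photons absorbed by the actinometer: 1.01e-4 / 0.531 = 1.902e-4 mol.
Φ(unknown) = 3.49e-5 / 1.902e-4 = 0.183.

Φ = 0.183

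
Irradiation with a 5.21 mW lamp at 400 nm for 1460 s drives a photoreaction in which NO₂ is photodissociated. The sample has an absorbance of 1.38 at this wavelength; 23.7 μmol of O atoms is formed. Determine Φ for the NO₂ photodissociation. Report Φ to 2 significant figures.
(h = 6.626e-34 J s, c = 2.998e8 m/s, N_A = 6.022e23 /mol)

Product: 23.7 μmol = 2.37e-5 mol.
Photon energy at 400 nm: hc/λ = (6.626e-34)(2.998e8)/(400e-9) = 4.966e-19 J.
Energy delivered: (5.21 mW)(1460 s) = 7.607 J.
Photons incident: 7.607 / 4.966e-19 = 1.532e19, i.e. 1.532e19/6.022e23 = 2.544e-5 mol.
Fraction absorbed: 1 − 10^(−1.38) = 0.9583.
Photons absorbed: 0.9583 × 2.544e-5 = 2.438e-5 mol.
Φ = 2.37e-5 mol / 2.438e-5 mol photons = 0.97.

Φ = 0.97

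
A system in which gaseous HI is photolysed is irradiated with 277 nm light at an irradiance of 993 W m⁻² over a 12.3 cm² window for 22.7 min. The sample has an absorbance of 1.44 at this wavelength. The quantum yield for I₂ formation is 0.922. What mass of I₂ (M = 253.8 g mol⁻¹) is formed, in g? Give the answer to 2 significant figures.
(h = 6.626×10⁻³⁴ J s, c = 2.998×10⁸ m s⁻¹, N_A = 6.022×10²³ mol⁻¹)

0.87 g

Photon energy at 277 nm: hc/λ = (6.626×10⁻³⁴)(2.998×10⁸)/(277×10⁻⁹) = 7.171×10⁻¹⁹ J.
Energy delivered: (993 W m⁻²)(12.3×10⁻⁴ m²)(1362 s) = 1664 J.
Photons incident: 1664 / 7.171×10⁻¹⁹ = 2.320×10²¹, i.e. 2.320×10²¹/6.022×10²³ = 0.003853 mol.
Fraction absorbed: 1 − 10^(−1.44) = 0.9637.
Photons absorbed: 0.9637 × 0.003853 = 0.003713 mol.
Product: Φ × n_abs = 0.922 × 0.003713 = 0.003423 mol.
Mass: 0.003423 × 253.8 = 0.8688 g = 0.87 g.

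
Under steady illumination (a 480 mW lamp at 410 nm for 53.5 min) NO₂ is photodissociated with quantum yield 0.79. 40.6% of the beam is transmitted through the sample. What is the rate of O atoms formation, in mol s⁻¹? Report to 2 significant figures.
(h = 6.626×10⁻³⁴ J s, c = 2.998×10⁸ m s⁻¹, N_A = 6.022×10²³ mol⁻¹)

7.7×10⁻⁷ mol s⁻¹

Photon energy at 410 nm: hc/λ = (6.626×10⁻³⁴)(2.998×10⁸)/(410×10⁻⁹) = 4.845×10⁻¹⁹ J.
Energy delivered: (480 mW)(3210 s) = 1541 J.
Photons incident: 1541 / 4.845×10⁻¹⁹ = 3.181×10²¹, i.e. 3.181×10²¹/6.022×10²³ = 0.005282 mol.
Fraction absorbed: 1 − 40.6/100 = 0.5940.
Photons absorbed: 0.5940 × 0.005282 = 0.003138 mol.
Product formed: 0.79 × 0.003138 = 0.002479 mol.
Rate: 0.002479 / 3210 s = 7.7×10⁻⁷ mol s⁻¹.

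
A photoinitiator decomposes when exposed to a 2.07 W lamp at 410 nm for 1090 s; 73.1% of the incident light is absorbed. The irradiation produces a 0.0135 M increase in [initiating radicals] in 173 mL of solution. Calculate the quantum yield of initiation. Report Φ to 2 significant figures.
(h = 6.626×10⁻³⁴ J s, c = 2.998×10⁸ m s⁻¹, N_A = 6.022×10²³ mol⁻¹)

Product: (0.0135 M)(0.173 L) = 0.002336 mol.
Photon energy at 410 nm: hc/λ = (6.626×10⁻³⁴)(2.998×10⁸)/(410×10⁻⁹) = 4.845×10⁻¹⁹ J.
Energy delivered: (2.07 W)(1090 s) = 2256 J.
Photons incident: 2256 / 4.845×10⁻¹⁹ = 4.656×10²¹, i.e. 4.656×10²¹/6.022×10²³ = 0.007732 mol.
Photons absorbed: 0.731 × 0.007732 = 0.005652 mol.
Φ = 0.002336 mol / 0.005652 mol photons = 0.41.

Φ = 0.41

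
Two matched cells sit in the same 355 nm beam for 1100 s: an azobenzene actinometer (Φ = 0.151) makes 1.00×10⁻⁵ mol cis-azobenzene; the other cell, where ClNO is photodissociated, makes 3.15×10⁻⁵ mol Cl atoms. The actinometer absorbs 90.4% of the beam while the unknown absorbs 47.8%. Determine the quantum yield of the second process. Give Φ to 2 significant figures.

Photons absorbed by the actinometer: 1.00×10⁻⁵ / 0.151 = 6.623×10⁻⁵ mol.
Incident flux: 6.623×10⁻⁵ / 0.904 = 7.326×10⁻⁵ einstein.
Absorbed by unknown: 0.478 × 7.326×10⁻⁵ = 3.502×10⁻⁵ mol.
Φ(unknown) = 3.15×10⁻⁵ / 3.502×10⁻⁵ = 0.90.

Φ = 0.90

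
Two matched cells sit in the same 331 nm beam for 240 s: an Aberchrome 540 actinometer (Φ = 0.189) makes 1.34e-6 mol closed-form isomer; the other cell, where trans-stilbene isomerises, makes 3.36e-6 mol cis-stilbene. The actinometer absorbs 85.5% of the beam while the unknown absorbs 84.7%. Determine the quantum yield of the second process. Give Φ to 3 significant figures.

Photons absorbed by the actinometer: 1.34e-6 / 0.189 = 7.090e-6 mol.
Incident flux: 7.090e-6 / 0.855 = 8.292e-6 einstein.
Absorbed by unknown: 0.847 × 8.292e-6 = 7.023e-6 mol.
Φ(unknown) = 3.36e-6 / 7.023e-6 = 0.478.

Φ = 0.478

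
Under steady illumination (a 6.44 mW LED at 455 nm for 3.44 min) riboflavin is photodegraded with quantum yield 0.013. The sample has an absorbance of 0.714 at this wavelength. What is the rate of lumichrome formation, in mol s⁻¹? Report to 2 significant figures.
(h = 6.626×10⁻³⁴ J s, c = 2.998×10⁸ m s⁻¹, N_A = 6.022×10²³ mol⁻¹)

2.6×10⁻¹⁰ mol s⁻¹

Photon energy at 455 nm: hc/λ = (6.626×10⁻³⁴)(2.998×10⁸)/(455×10⁻⁹) = 4.366×10⁻¹⁹ J.
Energy delivered: (6.44 mW)(206.4 s) = 1.329 J.
Photons incident: 1.329 / 4.366×10⁻¹⁹ = 3.044×10¹⁸, i.e. 3.044×10¹⁸/6.022×10²³ = 5.055×10⁻⁶ mol.
Fraction absorbed: 1 − 10^(−0.714) = 0.8068.
Photons absorbed: 0.8068 × 5.055×10⁻⁶ = 4.078×10⁻⁶ mol.
Product formed: 0.013 × 4.078×10⁻⁶ = 5.301×10⁻⁸ mol.
Rate: 5.301×10⁻⁸ / 206.4 s = 2.6×10⁻¹⁰ mol s⁻¹.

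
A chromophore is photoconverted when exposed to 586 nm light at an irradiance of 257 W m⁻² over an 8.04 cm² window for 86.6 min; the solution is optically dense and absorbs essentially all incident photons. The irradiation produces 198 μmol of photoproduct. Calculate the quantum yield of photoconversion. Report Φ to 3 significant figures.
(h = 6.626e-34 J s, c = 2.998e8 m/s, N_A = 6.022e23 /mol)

Product: 198 μmol = 1.98e-4 mol.
Photon energy at 586 nm: hc/λ = (6.626e-34)(2.998e8)/(586e-9) = 3.390e-19 J.
Energy delivered: (257 W m⁻²)(8.04e-4 m²)(5196 s) = 1074 J.
Photons incident: 1074 / 3.390e-19 = 3.168e21, i.e. 3.168e21/6.022e23 = 0.005261 mol.
Φ = 1.98e-4 mol / 0.005261 mol photons = 0.0376.

Φ = 0.0376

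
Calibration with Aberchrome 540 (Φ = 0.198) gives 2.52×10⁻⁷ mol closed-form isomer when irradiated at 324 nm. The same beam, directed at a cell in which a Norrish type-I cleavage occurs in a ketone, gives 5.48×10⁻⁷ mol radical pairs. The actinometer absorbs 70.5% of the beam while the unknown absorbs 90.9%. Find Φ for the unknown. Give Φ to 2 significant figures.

Φ = 0.33

Photons absorbed by the actinometer: 2.52×10⁻⁷ / 0.198 = 1.273×10⁻⁶ mol.
Incident flux: 1.273×10⁻⁶ / 0.705 = 1.806×10⁻⁶ einstein.
Absorbed by unknown: 0.909 × 1.806×10⁻⁶ = 1.642×10⁻⁶ mol.
Φ(unknown) = 5.48×10⁻⁷ / 1.642×10⁻⁶ = 0.33.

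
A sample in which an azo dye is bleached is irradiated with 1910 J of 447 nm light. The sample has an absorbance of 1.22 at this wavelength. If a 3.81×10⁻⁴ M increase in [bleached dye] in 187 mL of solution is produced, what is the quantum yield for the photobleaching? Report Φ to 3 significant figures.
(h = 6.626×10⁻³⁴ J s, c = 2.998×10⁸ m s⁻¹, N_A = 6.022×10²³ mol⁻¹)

Product: (3.81×10⁻⁴ M)(0.187 L) = 7.125×10⁻⁵ mol.
Photon energy at 447 nm: hc/λ = (6.626×10⁻³⁴)(2.998×10⁸)/(447×10⁻⁹) = 4.444×10⁻¹⁹ J.
Photons incident: 1910 / 4.444×10⁻¹⁹ = 4.298×10²¹, i.e. 4.298×10²¹/6.022×10²³ = 0.007137 mol.
Fraction absorbed: 1 − 10^(−1.22) = 0.9397.
Photons absorbed: 0.9397 × 0.007137 = 0.006707 mol.
Φ = 7.125×10⁻⁵ mol / 0.006707 mol photons = 0.0106.

Φ = 0.0106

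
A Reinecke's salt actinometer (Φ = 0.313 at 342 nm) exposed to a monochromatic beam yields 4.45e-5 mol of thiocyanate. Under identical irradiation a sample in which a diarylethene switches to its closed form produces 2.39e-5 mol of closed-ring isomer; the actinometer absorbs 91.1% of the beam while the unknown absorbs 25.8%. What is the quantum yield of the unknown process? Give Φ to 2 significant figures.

Photons absorbed by the actinometer: 4.45e-5 / 0.313 = 1.422e-4 mol.
Incident flux: 1.422e-4 / 0.911 = 1.561e-4 einstein.
Absorbed by unknown: 0.258 × 1.561e-4 = 4.027e-5 mol.
Φ(unknown) = 2.39e-5 / 4.027e-5 = 0.59.

Φ = 0.59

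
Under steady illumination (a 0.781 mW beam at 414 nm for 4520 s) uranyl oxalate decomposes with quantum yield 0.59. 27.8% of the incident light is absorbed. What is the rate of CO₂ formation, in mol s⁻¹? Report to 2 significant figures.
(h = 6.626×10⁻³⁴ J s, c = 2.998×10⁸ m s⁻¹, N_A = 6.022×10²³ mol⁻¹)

4.4×10⁻¹⁰ mol s⁻¹

Photon energy at 414 nm: hc/λ = (6.626×10⁻³⁴)(2.998×10⁸)/(414×10⁻⁹) = 4.798×10⁻¹⁹ J.
Energy delivered: (0.781 mW)(4520 s) = 3.530 J.
Photons incident: 3.530 / 4.798×10⁻¹⁹ = 7.357×10¹⁸, i.e. 7.357×10¹⁸/6.022×10²³ = 1.222×10⁻⁵ mol.
Photons absorbed: 0.278 × 1.222×10⁻⁵ = 3.397×10⁻⁶ mol.
Product formed: 0.59 × 3.397×10⁻⁶ = 2.004×10⁻⁶ mol.
Rate: 2.004×10⁻⁶ / 4520 s = 4.4×10⁻¹⁰ mol s⁻¹.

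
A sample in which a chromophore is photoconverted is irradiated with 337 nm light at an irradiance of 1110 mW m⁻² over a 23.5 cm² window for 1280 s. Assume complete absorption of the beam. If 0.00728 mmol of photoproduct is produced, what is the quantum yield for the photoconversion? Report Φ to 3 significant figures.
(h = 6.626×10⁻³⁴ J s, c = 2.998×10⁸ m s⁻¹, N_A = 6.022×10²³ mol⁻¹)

Φ = 0.774

Product: 0.00728 mmol = 7.28×10⁻⁶ mol.
Photon energy at 337 nm: hc/λ = (6.626×10⁻³⁴)(2.998×10⁸)/(337×10⁻⁹) = 5.895×10⁻¹⁹ J.
Energy delivered: (1110 mW m⁻²)(23.5×10⁻⁴ m²)(1280 s) = 3.339 J.
Photons incident: 3.339 / 5.895×10⁻¹⁹ = 5.664×10¹⁸, i.e. 5.664×10¹⁸/6.022×10²³ = 9.406×10⁻⁶ mol.
Φ = 7.28×10⁻⁶ mol / 9.406×10⁻⁶ mol photons = 0.774.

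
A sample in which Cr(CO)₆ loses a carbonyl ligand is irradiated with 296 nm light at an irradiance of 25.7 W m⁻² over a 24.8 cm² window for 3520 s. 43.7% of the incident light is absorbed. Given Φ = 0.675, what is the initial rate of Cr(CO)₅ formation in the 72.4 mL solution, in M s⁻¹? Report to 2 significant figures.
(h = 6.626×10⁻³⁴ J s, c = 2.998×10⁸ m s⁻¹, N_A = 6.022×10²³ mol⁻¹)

Photon energy at 296 nm: hc/λ = (6.626×10⁻³⁴)(2.998×10⁸)/(296×10⁻⁹) = 6.711×10⁻¹⁹ J.
Energy delivered: (25.7 W m⁻²)(24.8×10⁻⁴ m²)(3520 s) = 224.4 J.
Photons incident: 224.4 / 6.711×10⁻¹⁹ = 3.344×10²⁰, i.e. 3.344×10²⁰/6.022×10²³ = 5.553×10⁻⁴ mol.
Photons absorbed: 0.437 × 5.553×10⁻⁴ = 2.427×10⁻⁴ mol.
Product formed: 0.675 × 2.427×10⁻⁴ = 1.638×10⁻⁴ mol.
Rate: 1.638×10⁻⁴ mol / (3520 s × 0.0724 L) = 6.4×10⁻⁷ M s⁻¹.

6.4×10⁻⁷ M s⁻¹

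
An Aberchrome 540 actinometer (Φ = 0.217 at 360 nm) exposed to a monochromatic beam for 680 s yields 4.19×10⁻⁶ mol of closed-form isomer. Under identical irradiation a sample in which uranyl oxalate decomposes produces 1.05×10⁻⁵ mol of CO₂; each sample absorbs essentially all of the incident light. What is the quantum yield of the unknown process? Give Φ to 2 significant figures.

Φ = 0.54

Photons absorbed by the actinometer: 4.19×10⁻⁶ / 0.217 = 1.931×10⁻⁵ mol.
Φ(unknown) = 1.05×10⁻⁵ / 1.931×10⁻⁵ = 0.54.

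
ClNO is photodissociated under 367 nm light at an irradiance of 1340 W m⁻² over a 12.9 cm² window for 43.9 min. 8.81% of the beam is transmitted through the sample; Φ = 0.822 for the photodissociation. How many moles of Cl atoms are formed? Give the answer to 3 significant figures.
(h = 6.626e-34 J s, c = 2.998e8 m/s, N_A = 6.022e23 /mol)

0.0105 mol

Photon energy at 367 nm: hc/λ = (6.626e-34)(2.998e8)/(367e-9) = 5.413e-19 J.
Energy delivered: (1340 W m⁻²)(12.9e-4 m²)(2634 s) = 4553 J.
Photons incident: 4553 / 5.413e-19 = 8.411e21, i.e. 8.411e21/6.022e23 = 0.01397 mol.
Fraction absorbed: 1 − 8.81/100 = 0.9119.
Photons absorbed: 0.9119 × 0.01397 = 0.01274 mol.
Product: Φ × n_abs = 0.822 × 0.01274 = 0.01047 mol.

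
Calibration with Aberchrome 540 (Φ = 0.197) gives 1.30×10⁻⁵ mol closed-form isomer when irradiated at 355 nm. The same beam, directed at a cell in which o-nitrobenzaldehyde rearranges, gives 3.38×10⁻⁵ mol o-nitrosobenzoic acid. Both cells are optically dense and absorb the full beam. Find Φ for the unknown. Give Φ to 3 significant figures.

Φ = 0.512

Photons absorbed by the actinometer: 1.30×10⁻⁵ / 0.197 = 6.599×10⁻⁵ mol.
Φ(unknown) = 3.38×10⁻⁵ / 6.599×10⁻⁵ = 0.512.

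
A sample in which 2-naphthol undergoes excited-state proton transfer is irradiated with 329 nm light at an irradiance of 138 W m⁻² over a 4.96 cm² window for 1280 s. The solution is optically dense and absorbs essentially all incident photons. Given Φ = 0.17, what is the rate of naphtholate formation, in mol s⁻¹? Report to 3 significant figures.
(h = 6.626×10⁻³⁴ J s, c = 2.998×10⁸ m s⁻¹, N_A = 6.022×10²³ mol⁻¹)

Photon energy at 329 nm: hc/λ = (6.626×10⁻³⁴)(2.998×10⁸)/(329×10⁻⁹) = 6.038×10⁻¹⁹ J.
Energy delivered: (138 W m⁻²)(4.96×10⁻⁴ m²)(1280 s) = 87.61 J.
Photons incident: 87.61 / 6.038×10⁻¹⁹ = 1.451×10²⁰, i.e. 1.451×10²⁰/6.022×10²³ = 2.409×10⁻⁴ mol.
Product formed: 0.17 × 2.409×10⁻⁴ = 4.095×10⁻⁵ mol.
Rate: 4.095×10⁻⁵ / 1280 s = 3.20×10⁻⁸ mol s⁻¹.

3.20×10⁻⁸ mol s⁻¹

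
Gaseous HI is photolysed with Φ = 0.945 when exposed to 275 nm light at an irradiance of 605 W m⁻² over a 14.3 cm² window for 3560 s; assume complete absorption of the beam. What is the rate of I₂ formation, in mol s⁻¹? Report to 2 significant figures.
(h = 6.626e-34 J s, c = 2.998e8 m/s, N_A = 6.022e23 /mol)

1.9e-6 mol s⁻¹

Photon energy at 275 nm: hc/λ = (6.626e-34)(2.998e8)/(275e-9) = 7.224e-19 J.
Energy delivered: (605 W m⁻²)(14.3e-4 m²)(3560 s) = 3080 J.
Photons incident: 3080 / 7.224e-19 = 4.264e21, i.e. 4.264e21/6.022e23 = 0.007081 mol.
Product formed: 0.945 × 0.007081 = 0.006692 mol.
Rate: 0.006692 / 3560 s = 1.9e-6 mol s⁻¹.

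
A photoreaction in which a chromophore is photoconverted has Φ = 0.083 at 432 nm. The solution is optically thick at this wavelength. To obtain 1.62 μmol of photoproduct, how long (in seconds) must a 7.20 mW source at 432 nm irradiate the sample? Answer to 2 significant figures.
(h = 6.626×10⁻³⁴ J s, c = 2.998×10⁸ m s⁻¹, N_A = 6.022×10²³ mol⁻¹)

Product: 1.62 μmol = 1.62×10⁻⁶ mol.
Photons that must be absorbed: 1.62×10⁻⁶ / 0.083 = 1.952×10⁻⁵ mol.
Photon energy: hc/λ = 4.598×10⁻¹⁹ J; per mole, 2.769×10⁵ J mol⁻¹.
Energy required: 1.952×10⁻⁵ × 2.769×10⁵ = 5.405 J.
Time: 5.405 J / 0.0072 W = 750 s.

t ≈ 750 s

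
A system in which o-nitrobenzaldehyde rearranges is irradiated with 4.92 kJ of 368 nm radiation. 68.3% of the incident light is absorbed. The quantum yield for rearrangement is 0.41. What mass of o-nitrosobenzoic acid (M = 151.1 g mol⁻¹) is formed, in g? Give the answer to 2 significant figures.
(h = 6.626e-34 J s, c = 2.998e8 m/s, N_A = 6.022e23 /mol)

0.64 g

Photon energy at 368 nm: hc/λ = (6.626e-34)(2.998e8)/(368e-9) = 5.398e-19 J.
Incident energy: 4.92 kJ = 4920 J.
Photons incident: 4920 / 5.398e-19 = 9.114e21, i.e. 9.114e21/6.022e23 = 0.01513 mol.
Photons absorbed: 0.683 × 0.01513 = 0.01033 mol.
Product: Φ × n_abs = 0.41 × 0.01033 = 0.004235 mol.
Mass: 0.004235 × 151.1 = 0.6399 g = 0.64 g.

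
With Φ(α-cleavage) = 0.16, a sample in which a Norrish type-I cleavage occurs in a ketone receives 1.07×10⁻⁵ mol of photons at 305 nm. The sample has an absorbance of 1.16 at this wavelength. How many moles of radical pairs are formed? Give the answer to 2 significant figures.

1.6×10⁻⁶ mol

Fraction absorbed: 1 − 10^(−1.16) = 0.9308.
Photons absorbed: 0.9308 × 1.07×10⁻⁵ = 9.960×10⁻⁶ mol.
Product: Φ × n_abs = 0.16 × 9.960×10⁻⁶ = 1.594×10⁻⁶ mol.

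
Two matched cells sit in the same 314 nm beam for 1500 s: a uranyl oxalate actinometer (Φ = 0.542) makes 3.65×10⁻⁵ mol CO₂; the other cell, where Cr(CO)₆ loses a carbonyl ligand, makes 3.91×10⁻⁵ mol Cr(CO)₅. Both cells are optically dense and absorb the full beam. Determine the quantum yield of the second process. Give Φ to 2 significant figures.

Φ = 0.58

Photons absorbed by the actinometer: 3.65×10⁻⁵ / 0.542 = 6.734×10⁻⁵ mol.
Φ(unknown) = 3.91×10⁻⁵ / 6.734×10⁻⁵ = 0.58.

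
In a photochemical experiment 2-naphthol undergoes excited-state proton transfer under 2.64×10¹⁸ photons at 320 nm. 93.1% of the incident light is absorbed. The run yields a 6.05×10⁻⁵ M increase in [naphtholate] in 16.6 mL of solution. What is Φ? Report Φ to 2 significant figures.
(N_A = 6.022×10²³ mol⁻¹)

Φ = 0.25

Product: (6.05×10⁻⁵ M)(0.0166 L) = 1.004×10⁻⁶ mol.
Moles of photons: 2.64×10¹⁸ / 6.022×10²³ = 4.384×10⁻⁶ mol.
Photons absorbed: 0.931 × 4.384×10⁻⁶ = 4.082×10⁻⁶ mol.
Φ = 1.004×10⁻⁶ mol / 4.082×10⁻⁶ mol photons = 0.25.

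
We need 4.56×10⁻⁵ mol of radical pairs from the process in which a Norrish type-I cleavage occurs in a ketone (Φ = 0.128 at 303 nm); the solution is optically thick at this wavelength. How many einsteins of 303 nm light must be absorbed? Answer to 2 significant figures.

3.6×10⁻⁴ einstein

Photons that must be absorbed: 4.56×10⁻⁵ / 0.128 = 3.562×10⁻⁴ mol.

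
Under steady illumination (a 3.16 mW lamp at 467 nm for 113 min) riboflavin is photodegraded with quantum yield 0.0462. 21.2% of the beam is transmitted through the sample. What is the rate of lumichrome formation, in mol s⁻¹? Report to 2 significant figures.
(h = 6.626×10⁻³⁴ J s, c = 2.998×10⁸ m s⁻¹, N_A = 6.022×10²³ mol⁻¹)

4.5×10⁻¹⁰ mol s⁻¹

Photon energy at 467 nm: hc/λ = (6.626×10⁻³⁴)(2.998×10⁸)/(467×10⁻⁹) = 4.254×10⁻¹⁹ J.
Energy delivered: (3.16 mW)(6780 s) = 21.42 J.
Photons incident: 21.42 / 4.254×10⁻¹⁹ = 5.035×10¹⁹, i.e. 5.035×10¹⁹/6.022×10²³ = 8.361×10⁻⁵ mol.
Fraction absorbed: 1 − 21.2/100 = 0.7880.
Photons absorbed: 0.7880 × 8.361×10⁻⁵ = 6.588×10⁻⁵ mol.
Product formed: 0.0462 × 6.588×10⁻⁵ = 3.044×10⁻⁶ mol.
Rate: 3.044×10⁻⁶ / 6780 s = 4.5×10⁻¹⁰ mol s⁻¹.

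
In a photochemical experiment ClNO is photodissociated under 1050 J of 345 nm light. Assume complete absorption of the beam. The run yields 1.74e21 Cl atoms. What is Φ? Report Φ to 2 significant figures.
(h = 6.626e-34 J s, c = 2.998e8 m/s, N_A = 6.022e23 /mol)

Product: 1.74e21 / 6.022e23 = 0.002889 mol.
Photon energy at 345 nm: hc/λ = (6.626e-34)(2.998e8)/(345e-9) = 5.758e-19 J.
Photons incident: 1050 / 5.758e-19 = 1.824e21, i.e. 1.824e21/6.022e23 = 0.003029 mol.
Φ = 0.002889 mol / 0.003029 mol photons = 0.95.

Φ = 0.95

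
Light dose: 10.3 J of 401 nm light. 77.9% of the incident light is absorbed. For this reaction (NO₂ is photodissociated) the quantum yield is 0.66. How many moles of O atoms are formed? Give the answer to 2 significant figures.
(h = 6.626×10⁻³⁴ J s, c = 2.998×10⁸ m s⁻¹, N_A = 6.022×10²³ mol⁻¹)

1.8×10⁻⁵ mol

Photon energy at 401 nm: hc/λ = (6.626×10⁻³⁴)(2.998×10⁸)/(401×10⁻⁹) = 4.954×10⁻¹⁹ J.
Photons incident: 10.3 / 4.954×10⁻¹⁹ = 2.079×10¹⁹, i.e. 2.079×10¹⁹/6.022×10²³ = 3.452×10⁻⁵ mol.
Photons absorbed: 0.779 × 3.452×10⁻⁵ = 2.689×10⁻⁵ mol.
Product: Φ × n_abs = 0.66 × 2.689×10⁻⁵ = 1.775×10⁻⁵ mol.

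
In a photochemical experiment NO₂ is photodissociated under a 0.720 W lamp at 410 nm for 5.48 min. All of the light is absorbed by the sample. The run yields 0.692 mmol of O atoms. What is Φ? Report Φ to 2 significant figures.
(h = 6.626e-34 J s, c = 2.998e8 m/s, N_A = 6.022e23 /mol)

Φ = 0.85

Product: 0.692 mmol = 6.92e-4 mol.
Photon energy at 410 nm: hc/λ = (6.626e-34)(2.998e8)/(410e-9) = 4.845e-19 J.
Energy delivered: (0.720 W)(328.8 s) = 236.7 J.
Photons incident: 236.7 / 4.845e-19 = 4.885e20, i.e. 4.885e20/6.022e23 = 8.112e-4 mol.
Φ = 6.92e-4 mol / 8.112e-4 mol photons = 0.85.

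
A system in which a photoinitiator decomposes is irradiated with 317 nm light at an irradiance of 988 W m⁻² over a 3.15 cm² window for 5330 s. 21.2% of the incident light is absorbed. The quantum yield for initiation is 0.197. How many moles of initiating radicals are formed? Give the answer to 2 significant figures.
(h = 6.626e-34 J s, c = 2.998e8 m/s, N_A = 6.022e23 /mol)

1.8e-4 mol

Photon energy at 317 nm: hc/λ = (6.626e-34)(2.998e8)/(317e-9) = 6.266e-19 J.
Energy delivered: (988 W m⁻²)(3.15e-4 m²)(5330 s) = 1659 J.
Photons incident: 1659 / 6.266e-19 = 2.648e21, i.e. 2.648e21/6.022e23 = 0.004397 mol.
Photons absorbed: 0.212 × 0.004397 = 9.322e-4 mol.
Product: Φ × n_abs = 0.197 × 9.322e-4 = 1.836e-4 mol.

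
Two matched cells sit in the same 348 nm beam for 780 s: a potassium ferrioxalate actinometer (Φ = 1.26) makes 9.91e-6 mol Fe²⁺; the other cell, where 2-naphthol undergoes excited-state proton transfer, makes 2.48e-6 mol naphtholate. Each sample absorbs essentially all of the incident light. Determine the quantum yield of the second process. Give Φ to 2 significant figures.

Φ = 0.32

Photons absorbed by the actinometer: 9.91e-6 / 1.26 = 7.865e-6 mol.
Φ(unknown) = 2.48e-6 / 7.865e-6 = 0.32.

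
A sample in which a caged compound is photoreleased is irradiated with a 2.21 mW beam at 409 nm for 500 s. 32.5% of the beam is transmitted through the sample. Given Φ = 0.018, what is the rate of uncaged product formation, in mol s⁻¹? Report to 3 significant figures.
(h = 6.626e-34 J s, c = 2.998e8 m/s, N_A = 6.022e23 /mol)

Photon energy at 409 nm: hc/λ = (6.626e-34)(2.998e8)/(409e-9) = 4.857e-19 J.
Energy delivered: (2.21 mW)(500 s) = 1.105 J.
Photons incident: 1.105 / 4.857e-19 = 2.275e18, i.e. 2.275e18/6.022e23 = 3.778e-6 mol.
Fraction absorbed: 1 − 32.5/100 = 0.6750.
Photons absorbed: 0.6750 × 3.778e-6 = 2.550e-6 mol.
Product formed: 0.018 × 2.550e-6 = 4.590e-8 mol.
Rate: 4.590e-8 / 500 s = 9.18e-11 mol s⁻¹.

9.18e-11 mol s⁻¹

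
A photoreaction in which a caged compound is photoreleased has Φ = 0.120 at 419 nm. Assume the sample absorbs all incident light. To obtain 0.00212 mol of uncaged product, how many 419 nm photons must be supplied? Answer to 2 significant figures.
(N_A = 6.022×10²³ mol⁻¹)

1.1×10²² photons

Photons that must be absorbed: 0.00212 / 0.120 = 0.01767 mol.
Photon count: 0.01767 × 6.022×10²³ = 1.1×10²².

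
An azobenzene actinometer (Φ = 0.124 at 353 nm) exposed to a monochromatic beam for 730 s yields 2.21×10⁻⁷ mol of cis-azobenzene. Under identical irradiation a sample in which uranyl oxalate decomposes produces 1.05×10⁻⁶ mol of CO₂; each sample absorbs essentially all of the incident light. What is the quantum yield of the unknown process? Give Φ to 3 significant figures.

Φ = 0.589

Photons absorbed by the actinometer: 2.21×10⁻⁷ / 0.124 = 1.782×10⁻⁶ mol.
Φ(unknown) = 1.05×10⁻⁶ / 1.782×10⁻⁶ = 0.589.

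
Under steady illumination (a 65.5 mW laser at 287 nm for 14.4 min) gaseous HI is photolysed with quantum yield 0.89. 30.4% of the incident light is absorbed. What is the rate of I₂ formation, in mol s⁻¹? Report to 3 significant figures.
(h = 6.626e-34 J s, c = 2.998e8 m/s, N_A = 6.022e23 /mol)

4.25e-8 mol s⁻¹

Photon energy at 287 nm: hc/λ = (6.626e-34)(2.998e8)/(287e-9) = 6.922e-19 J.
Energy delivered: (65.5 mW)(864 s) = 56.59 J.
Photons incident: 56.59 / 6.922e-19 = 8.175e19, i.e. 8.175e19/6.022e23 = 1.358e-4 mol.
Photons absorbed: 0.304 × 1.358e-4 = 4.128e-5 mol.
Product formed: 0.89 × 4.128e-5 = 3.674e-5 mol.
Rate: 3.674e-5 / 864 s = 4.25e-8 mol s⁻¹.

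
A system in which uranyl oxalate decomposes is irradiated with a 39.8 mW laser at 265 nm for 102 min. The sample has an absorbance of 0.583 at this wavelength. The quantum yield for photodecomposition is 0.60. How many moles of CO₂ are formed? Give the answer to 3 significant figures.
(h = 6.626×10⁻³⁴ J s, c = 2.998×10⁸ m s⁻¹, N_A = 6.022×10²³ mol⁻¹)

Photon energy at 265 nm: hc/λ = (6.626×10⁻³⁴)(2.998×10⁸)/(265×10⁻⁹) = 7.496×10⁻¹⁹ J.
Energy delivered: (39.8 mW)(6120 s) = 243.6 J.
Photons incident: 243.6 / 7.496×10⁻¹⁹ = 3.250×10²⁰, i.e. 3.250×10²⁰/6.022×10²³ = 5.397×10⁻⁴ mol.
Fraction absorbed: 1 − 10^(−0.583) = 0.7388.
Photons absorbed: 0.7388 × 5.397×10⁻⁴ = 3.987×10⁻⁴ mol.
Product: Φ × n_abs = 0.60 × 3.987×10⁻⁴ = 2.392×10⁻⁴ mol.

2.39×10⁻⁴ mol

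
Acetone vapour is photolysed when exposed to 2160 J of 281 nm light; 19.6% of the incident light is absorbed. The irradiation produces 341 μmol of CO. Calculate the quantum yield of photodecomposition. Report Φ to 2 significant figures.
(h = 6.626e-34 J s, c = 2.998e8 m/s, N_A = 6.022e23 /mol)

Product: 341 μmol = 3.41e-4 mol.
Photon energy at 281 nm: hc/λ = (6.626e-34)(2.998e8)/(281e-9) = 7.069e-19 J.
Photons incident: 2160 / 7.069e-19 = 3.056e21, i.e. 3.056e21/6.022e23 = 0.005075 mol.
Photons absorbed: 0.196 × 0.005075 = 9.947e-4 mol.
Φ = 3.41e-4 mol / 9.947e-4 mol photons = 0.34.

Φ = 0.34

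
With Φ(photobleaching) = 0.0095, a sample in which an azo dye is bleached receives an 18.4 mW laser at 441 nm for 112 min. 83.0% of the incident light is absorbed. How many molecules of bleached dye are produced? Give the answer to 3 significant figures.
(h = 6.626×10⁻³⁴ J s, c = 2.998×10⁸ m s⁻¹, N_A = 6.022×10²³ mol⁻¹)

2.16×10¹⁸ molecules

Photon energy at 441 nm: hc/λ = (6.626×10⁻³⁴)(2.998×10⁸)/(441×10⁻⁹) = 4.504×10⁻¹⁹ J.
Energy delivered: (18.4 mW)(6720 s) = 123.6 J.
Photons incident: 123.6 / 4.504×10⁻¹⁹ = 2.744×10²⁰, i.e. 2.744×10²⁰/6.022×10²³ = 4.557×10⁻⁴ mol.
Photons absorbed: 0.830 × 4.557×10⁻⁴ = 3.782×10⁻⁴ mol.
Product: Φ × n_abs = 0.0095 × 3.782×10⁻⁴ = 3.593×10⁻⁶ mol.
As a count: 3.593×10⁻⁶ × 6.022×10²³ = 2.16×10¹⁸.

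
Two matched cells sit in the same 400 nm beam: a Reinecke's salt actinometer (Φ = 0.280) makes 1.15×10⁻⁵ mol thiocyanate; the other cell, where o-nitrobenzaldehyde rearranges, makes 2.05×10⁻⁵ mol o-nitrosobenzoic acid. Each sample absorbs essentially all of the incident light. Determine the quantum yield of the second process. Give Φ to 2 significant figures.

Φ = 0.50

Photons absorbed by the actinometer: 1.15×10⁻⁵ / 0.280 = 4.107×10⁻⁵ mol.
Φ(unknown) = 2.05×10⁻⁵ / 4.107×10⁻⁵ = 0.50.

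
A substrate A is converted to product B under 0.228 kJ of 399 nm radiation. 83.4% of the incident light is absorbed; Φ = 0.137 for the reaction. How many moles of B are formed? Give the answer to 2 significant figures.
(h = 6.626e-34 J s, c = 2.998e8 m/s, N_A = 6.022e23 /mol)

8.7e-5 mol

Photon energy at 399 nm: hc/λ = (6.626e-34)(2.998e8)/(399e-9) = 4.979e-19 J.
Incident energy: 0.228 kJ = 228 J.
Photons incident: 228 / 4.979e-19 = 4.579e20, i.e. 4.579e20/6.022e23 = 7.604e-4 mol.
Photons absorbed: 0.834 × 7.604e-4 = 6.342e-4 mol.
Product: Φ × n_abs = 0.137 × 6.342e-4 = 8.689e-5 mol.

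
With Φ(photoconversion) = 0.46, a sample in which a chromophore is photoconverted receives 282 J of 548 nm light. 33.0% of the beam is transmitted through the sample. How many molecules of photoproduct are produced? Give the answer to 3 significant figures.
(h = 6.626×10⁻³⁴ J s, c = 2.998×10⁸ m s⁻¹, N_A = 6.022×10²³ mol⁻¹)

Photon energy at 548 nm: hc/λ = (6.626×10⁻³⁴)(2.998×10⁸)/(548×10⁻⁹) = 3.625×10⁻¹⁹ J.
Photons incident: 282 / 3.625×10⁻¹⁹ = 7.779×10²⁰, i.e. 7.779×10²⁰/6.022×10²³ = 0.001292 mol.
Fraction absorbed: 1 − 33.0/100 = 0.6700.
Photons absorbed: 0.6700 × 0.001292 = 8.656×10⁻⁴ mol.
Product: Φ × n_abs = 0.46 × 8.656×10⁻⁴ = 3.982×10⁻⁴ mol.
As a count: 3.982×10⁻⁴ × 6.022×10²³ = 2.40×10²⁰.

2.40×10²⁰ molecules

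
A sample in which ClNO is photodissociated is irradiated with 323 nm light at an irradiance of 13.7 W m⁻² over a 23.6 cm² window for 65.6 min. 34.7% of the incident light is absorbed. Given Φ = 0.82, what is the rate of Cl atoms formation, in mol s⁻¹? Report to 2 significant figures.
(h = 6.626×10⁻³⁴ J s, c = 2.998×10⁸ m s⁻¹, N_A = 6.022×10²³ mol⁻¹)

2.5×10⁻⁸ mol s⁻¹

Photon energy at 323 nm: hc/λ = (6.626×10⁻³⁴)(2.998×10⁸)/(323×10⁻⁹) = 6.150×10⁻¹⁹ J.
Energy delivered: (13.7 W m⁻²)(23.6×10⁻⁴ m²)(3936 s) = 127.3 J.
Photons incident: 127.3 / 6.150×10⁻¹⁹ = 2.070×10²⁰, i.e. 2.070×10²⁰/6.022×10²³ = 3.437×10⁻⁴ mol.
Photons absorbed: 0.347 × 3.437×10⁻⁴ = 1.193×10⁻⁴ mol.
Product formed: 0.82 × 1.193×10⁻⁴ = 9.783×10⁻⁵ mol.
Rate: 9.783×10⁻⁵ / 3936 s = 2.5×10⁻⁸ mol s⁻¹.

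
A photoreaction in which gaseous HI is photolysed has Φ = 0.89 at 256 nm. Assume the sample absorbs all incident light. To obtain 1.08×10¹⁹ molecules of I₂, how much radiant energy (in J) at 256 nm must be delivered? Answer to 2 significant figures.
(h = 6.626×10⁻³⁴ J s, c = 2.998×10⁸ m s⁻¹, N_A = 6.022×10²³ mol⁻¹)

9.4 J

Product: 1.08×10¹⁹ / 6.022×10²³ = 1.793×10⁻⁵ mol.
Photons that must be absorbed: 1.793×10⁻⁵ / 0.89 = 2.015×10⁻⁵ mol.
Photon energy: hc/λ = 7.760×10⁻¹⁹ J; per mole, 4.673×10⁵ J mol⁻¹.
Energy required: 2.015×10⁻⁵ × 4.673×10⁵ = 9.4 J.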